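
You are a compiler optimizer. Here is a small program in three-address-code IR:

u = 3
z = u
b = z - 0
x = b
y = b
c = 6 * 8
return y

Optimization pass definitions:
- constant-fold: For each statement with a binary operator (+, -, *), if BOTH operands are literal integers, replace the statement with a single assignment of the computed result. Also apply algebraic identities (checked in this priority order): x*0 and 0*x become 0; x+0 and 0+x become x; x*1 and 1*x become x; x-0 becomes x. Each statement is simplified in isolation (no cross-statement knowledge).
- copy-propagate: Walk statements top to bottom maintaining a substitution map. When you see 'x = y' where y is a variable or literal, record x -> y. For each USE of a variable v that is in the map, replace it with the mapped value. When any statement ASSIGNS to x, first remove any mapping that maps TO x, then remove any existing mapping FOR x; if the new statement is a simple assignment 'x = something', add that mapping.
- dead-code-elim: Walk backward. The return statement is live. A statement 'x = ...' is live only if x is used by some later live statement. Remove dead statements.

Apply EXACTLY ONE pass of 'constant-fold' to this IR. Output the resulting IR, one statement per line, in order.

Answer: u = 3
z = u
b = z
x = b
y = b
c = 48
return y

Derivation:
Applying constant-fold statement-by-statement:
  [1] u = 3  (unchanged)
  [2] z = u  (unchanged)
  [3] b = z - 0  -> b = z
  [4] x = b  (unchanged)
  [5] y = b  (unchanged)
  [6] c = 6 * 8  -> c = 48
  [7] return y  (unchanged)
Result (7 stmts):
  u = 3
  z = u
  b = z
  x = b
  y = b
  c = 48
  return y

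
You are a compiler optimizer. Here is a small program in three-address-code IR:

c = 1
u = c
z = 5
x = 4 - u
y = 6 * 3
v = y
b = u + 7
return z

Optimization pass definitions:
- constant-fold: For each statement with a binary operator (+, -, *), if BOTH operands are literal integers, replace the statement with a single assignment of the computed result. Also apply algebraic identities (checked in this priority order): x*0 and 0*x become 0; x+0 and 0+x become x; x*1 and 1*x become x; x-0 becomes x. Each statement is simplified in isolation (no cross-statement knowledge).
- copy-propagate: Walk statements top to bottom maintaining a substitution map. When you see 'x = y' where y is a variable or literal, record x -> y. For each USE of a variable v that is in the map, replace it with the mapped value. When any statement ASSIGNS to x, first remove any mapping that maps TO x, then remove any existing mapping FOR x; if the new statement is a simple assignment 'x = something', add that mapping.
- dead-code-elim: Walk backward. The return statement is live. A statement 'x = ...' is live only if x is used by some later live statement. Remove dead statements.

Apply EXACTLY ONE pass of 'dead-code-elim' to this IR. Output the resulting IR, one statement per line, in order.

Answer: z = 5
return z

Derivation:
Applying dead-code-elim statement-by-statement:
  [8] return z  -> KEEP (return); live=['z']
  [7] b = u + 7  -> DEAD (b not live)
  [6] v = y  -> DEAD (v not live)
  [5] y = 6 * 3  -> DEAD (y not live)
  [4] x = 4 - u  -> DEAD (x not live)
  [3] z = 5  -> KEEP; live=[]
  [2] u = c  -> DEAD (u not live)
  [1] c = 1  -> DEAD (c not live)
Result (2 stmts):
  z = 5
  return z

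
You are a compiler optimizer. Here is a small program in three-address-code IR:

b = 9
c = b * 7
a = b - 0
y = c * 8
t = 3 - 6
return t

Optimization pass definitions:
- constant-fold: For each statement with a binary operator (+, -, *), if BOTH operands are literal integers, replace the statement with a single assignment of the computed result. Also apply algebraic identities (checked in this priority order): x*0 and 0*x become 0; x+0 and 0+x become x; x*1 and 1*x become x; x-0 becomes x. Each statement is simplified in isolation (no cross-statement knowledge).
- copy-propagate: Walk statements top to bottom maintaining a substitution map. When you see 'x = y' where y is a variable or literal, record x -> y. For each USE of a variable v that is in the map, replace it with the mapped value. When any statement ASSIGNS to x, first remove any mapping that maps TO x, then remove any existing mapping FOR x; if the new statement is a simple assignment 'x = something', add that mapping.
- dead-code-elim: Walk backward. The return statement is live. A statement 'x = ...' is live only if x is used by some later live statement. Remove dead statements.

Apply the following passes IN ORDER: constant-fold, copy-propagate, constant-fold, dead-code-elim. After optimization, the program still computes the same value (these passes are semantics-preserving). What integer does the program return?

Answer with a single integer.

Initial IR:
  b = 9
  c = b * 7
  a = b - 0
  y = c * 8
  t = 3 - 6
  return t
After constant-fold (6 stmts):
  b = 9
  c = b * 7
  a = b
  y = c * 8
  t = -3
  return t
After copy-propagate (6 stmts):
  b = 9
  c = 9 * 7
  a = 9
  y = c * 8
  t = -3
  return -3
After constant-fold (6 stmts):
  b = 9
  c = 63
  a = 9
  y = c * 8
  t = -3
  return -3
After dead-code-elim (1 stmts):
  return -3
Evaluate:
  b = 9  =>  b = 9
  c = b * 7  =>  c = 63
  a = b - 0  =>  a = 9
  y = c * 8  =>  y = 504
  t = 3 - 6  =>  t = -3
  return t = -3

Answer: -3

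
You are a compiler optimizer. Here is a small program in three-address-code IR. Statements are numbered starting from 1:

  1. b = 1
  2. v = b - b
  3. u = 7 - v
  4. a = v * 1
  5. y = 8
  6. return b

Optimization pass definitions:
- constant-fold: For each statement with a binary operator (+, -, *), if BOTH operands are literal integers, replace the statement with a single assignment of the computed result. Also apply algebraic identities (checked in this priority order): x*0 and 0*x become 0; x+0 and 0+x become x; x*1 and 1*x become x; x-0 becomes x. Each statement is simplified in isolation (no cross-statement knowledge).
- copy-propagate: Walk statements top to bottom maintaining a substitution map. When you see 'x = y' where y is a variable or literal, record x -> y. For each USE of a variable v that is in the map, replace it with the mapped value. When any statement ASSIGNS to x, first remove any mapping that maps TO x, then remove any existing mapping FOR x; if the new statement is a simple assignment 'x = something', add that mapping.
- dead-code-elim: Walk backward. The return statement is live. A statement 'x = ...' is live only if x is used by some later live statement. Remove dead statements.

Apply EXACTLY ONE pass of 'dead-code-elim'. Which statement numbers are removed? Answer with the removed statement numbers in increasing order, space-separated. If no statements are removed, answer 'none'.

Answer: 2 3 4 5

Derivation:
Backward liveness scan:
Stmt 1 'b = 1': KEEP (b is live); live-in = []
Stmt 2 'v = b - b': DEAD (v not in live set ['b'])
Stmt 3 'u = 7 - v': DEAD (u not in live set ['b'])
Stmt 4 'a = v * 1': DEAD (a not in live set ['b'])
Stmt 5 'y = 8': DEAD (y not in live set ['b'])
Stmt 6 'return b': KEEP (return); live-in = ['b']
Removed statement numbers: [2, 3, 4, 5]
Surviving IR:
  b = 1
  return b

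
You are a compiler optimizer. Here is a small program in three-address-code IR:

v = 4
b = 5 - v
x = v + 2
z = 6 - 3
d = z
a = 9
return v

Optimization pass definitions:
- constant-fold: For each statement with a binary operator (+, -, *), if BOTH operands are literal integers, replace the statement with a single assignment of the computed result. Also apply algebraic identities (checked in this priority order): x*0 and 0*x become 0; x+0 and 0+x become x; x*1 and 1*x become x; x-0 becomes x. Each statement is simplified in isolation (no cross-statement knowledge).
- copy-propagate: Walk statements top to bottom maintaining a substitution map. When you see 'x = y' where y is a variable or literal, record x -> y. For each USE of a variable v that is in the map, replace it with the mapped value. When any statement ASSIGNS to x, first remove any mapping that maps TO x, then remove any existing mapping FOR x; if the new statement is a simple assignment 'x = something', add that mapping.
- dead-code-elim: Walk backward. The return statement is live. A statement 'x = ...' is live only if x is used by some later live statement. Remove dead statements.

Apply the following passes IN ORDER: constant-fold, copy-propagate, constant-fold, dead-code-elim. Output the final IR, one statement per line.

Initial IR:
  v = 4
  b = 5 - v
  x = v + 2
  z = 6 - 3
  d = z
  a = 9
  return v
After constant-fold (7 stmts):
  v = 4
  b = 5 - v
  x = v + 2
  z = 3
  d = z
  a = 9
  return v
After copy-propagate (7 stmts):
  v = 4
  b = 5 - 4
  x = 4 + 2
  z = 3
  d = 3
  a = 9
  return 4
After constant-fold (7 stmts):
  v = 4
  b = 1
  x = 6
  z = 3
  d = 3
  a = 9
  return 4
After dead-code-elim (1 stmts):
  return 4

Answer: return 4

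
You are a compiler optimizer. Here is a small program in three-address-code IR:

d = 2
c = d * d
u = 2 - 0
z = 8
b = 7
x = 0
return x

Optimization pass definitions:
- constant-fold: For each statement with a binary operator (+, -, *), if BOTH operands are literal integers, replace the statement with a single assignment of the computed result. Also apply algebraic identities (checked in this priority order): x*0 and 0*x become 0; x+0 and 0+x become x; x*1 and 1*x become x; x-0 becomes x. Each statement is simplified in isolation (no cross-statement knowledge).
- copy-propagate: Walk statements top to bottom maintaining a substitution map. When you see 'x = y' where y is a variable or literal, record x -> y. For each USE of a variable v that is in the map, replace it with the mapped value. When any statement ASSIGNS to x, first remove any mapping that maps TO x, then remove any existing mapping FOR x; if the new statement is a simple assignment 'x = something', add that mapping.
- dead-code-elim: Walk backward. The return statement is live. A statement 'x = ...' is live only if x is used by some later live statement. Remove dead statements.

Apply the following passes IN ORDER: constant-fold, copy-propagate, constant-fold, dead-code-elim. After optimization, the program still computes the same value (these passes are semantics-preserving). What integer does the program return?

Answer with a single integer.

Initial IR:
  d = 2
  c = d * d
  u = 2 - 0
  z = 8
  b = 7
  x = 0
  return x
After constant-fold (7 stmts):
  d = 2
  c = d * d
  u = 2
  z = 8
  b = 7
  x = 0
  return x
After copy-propagate (7 stmts):
  d = 2
  c = 2 * 2
  u = 2
  z = 8
  b = 7
  x = 0
  return 0
After constant-fold (7 stmts):
  d = 2
  c = 4
  u = 2
  z = 8
  b = 7
  x = 0
  return 0
After dead-code-elim (1 stmts):
  return 0
Evaluate:
  d = 2  =>  d = 2
  c = d * d  =>  c = 4
  u = 2 - 0  =>  u = 2
  z = 8  =>  z = 8
  b = 7  =>  b = 7
  x = 0  =>  x = 0
  return x = 0

Answer: 0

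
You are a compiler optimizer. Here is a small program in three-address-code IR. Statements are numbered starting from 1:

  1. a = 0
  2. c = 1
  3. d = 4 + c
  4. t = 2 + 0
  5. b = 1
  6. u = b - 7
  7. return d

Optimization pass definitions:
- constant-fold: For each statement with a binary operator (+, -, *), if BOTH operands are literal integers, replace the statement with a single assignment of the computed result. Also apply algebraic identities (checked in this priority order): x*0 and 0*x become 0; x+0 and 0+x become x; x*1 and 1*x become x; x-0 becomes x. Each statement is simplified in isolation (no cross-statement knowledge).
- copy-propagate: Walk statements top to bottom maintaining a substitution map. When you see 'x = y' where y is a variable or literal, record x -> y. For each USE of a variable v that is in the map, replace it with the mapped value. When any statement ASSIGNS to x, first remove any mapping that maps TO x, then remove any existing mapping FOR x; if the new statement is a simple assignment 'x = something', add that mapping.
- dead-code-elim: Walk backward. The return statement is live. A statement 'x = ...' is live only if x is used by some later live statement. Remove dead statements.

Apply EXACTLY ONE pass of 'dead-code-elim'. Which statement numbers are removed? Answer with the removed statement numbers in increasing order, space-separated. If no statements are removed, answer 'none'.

Answer: 1 4 5 6

Derivation:
Backward liveness scan:
Stmt 1 'a = 0': DEAD (a not in live set [])
Stmt 2 'c = 1': KEEP (c is live); live-in = []
Stmt 3 'd = 4 + c': KEEP (d is live); live-in = ['c']
Stmt 4 't = 2 + 0': DEAD (t not in live set ['d'])
Stmt 5 'b = 1': DEAD (b not in live set ['d'])
Stmt 6 'u = b - 7': DEAD (u not in live set ['d'])
Stmt 7 'return d': KEEP (return); live-in = ['d']
Removed statement numbers: [1, 4, 5, 6]
Surviving IR:
  c = 1
  d = 4 + c
  return d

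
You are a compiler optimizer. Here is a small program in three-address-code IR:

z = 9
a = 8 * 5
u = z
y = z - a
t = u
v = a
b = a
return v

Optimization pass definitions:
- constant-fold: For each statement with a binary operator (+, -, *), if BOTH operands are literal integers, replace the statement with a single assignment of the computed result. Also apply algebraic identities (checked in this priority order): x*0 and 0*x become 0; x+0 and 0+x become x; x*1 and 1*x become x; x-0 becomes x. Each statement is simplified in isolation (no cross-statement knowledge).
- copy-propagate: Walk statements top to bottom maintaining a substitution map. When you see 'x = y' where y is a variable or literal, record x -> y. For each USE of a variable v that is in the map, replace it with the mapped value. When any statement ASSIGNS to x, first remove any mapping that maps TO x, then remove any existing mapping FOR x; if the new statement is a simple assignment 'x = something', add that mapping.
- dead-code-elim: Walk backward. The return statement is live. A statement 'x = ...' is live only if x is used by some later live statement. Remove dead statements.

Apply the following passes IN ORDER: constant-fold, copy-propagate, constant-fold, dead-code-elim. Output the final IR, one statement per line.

Answer: return 40

Derivation:
Initial IR:
  z = 9
  a = 8 * 5
  u = z
  y = z - a
  t = u
  v = a
  b = a
  return v
After constant-fold (8 stmts):
  z = 9
  a = 40
  u = z
  y = z - a
  t = u
  v = a
  b = a
  return v
After copy-propagate (8 stmts):
  z = 9
  a = 40
  u = 9
  y = 9 - 40
  t = 9
  v = 40
  b = 40
  return 40
After constant-fold (8 stmts):
  z = 9
  a = 40
  u = 9
  y = -31
  t = 9
  v = 40
  b = 40
  return 40
After dead-code-elim (1 stmts):
  return 40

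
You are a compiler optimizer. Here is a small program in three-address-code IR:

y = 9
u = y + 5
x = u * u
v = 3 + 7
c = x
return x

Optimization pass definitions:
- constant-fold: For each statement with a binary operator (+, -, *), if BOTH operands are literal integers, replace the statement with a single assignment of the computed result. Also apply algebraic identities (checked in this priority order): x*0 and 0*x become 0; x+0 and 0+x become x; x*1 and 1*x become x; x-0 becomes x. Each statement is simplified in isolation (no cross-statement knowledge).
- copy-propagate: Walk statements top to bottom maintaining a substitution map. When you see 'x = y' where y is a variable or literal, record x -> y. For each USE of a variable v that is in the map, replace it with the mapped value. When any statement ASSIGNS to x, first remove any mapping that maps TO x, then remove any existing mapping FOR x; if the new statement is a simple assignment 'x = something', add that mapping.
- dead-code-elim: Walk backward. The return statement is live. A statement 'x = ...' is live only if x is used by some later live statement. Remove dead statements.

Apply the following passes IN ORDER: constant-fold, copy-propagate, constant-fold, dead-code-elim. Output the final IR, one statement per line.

Initial IR:
  y = 9
  u = y + 5
  x = u * u
  v = 3 + 7
  c = x
  return x
After constant-fold (6 stmts):
  y = 9
  u = y + 5
  x = u * u
  v = 10
  c = x
  return x
After copy-propagate (6 stmts):
  y = 9
  u = 9 + 5
  x = u * u
  v = 10
  c = x
  return x
After constant-fold (6 stmts):
  y = 9
  u = 14
  x = u * u
  v = 10
  c = x
  return x
After dead-code-elim (3 stmts):
  u = 14
  x = u * u
  return x

Answer: u = 14
x = u * u
return x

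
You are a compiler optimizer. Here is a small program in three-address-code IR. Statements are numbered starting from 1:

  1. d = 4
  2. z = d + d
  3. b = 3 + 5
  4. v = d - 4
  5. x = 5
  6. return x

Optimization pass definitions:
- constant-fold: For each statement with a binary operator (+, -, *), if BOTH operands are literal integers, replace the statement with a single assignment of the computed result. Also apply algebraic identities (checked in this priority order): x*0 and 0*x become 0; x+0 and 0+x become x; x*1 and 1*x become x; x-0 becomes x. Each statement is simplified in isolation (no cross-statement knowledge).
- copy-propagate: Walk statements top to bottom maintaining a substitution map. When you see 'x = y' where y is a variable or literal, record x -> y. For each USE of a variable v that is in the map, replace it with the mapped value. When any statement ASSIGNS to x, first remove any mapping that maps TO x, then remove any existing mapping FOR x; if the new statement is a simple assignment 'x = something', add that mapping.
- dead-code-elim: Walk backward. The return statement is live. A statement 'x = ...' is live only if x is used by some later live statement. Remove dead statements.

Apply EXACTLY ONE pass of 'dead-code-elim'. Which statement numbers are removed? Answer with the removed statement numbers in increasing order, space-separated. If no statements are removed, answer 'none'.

Backward liveness scan:
Stmt 1 'd = 4': DEAD (d not in live set [])
Stmt 2 'z = d + d': DEAD (z not in live set [])
Stmt 3 'b = 3 + 5': DEAD (b not in live set [])
Stmt 4 'v = d - 4': DEAD (v not in live set [])
Stmt 5 'x = 5': KEEP (x is live); live-in = []
Stmt 6 'return x': KEEP (return); live-in = ['x']
Removed statement numbers: [1, 2, 3, 4]
Surviving IR:
  x = 5
  return x

Answer: 1 2 3 4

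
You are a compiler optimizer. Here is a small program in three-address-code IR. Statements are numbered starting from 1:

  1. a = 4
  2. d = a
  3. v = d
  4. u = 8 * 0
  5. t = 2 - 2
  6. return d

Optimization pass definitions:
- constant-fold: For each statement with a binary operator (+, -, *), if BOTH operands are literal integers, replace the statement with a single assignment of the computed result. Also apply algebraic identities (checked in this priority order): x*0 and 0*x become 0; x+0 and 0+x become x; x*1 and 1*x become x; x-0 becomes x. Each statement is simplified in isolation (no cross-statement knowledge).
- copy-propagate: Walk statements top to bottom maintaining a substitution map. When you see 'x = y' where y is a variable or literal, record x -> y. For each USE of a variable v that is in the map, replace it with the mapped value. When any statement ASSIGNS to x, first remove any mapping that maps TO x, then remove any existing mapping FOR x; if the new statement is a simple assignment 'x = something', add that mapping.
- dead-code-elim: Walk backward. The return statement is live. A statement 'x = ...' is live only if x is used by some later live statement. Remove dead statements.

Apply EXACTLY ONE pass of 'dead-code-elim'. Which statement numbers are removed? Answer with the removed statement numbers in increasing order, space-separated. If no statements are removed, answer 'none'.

Answer: 3 4 5

Derivation:
Backward liveness scan:
Stmt 1 'a = 4': KEEP (a is live); live-in = []
Stmt 2 'd = a': KEEP (d is live); live-in = ['a']
Stmt 3 'v = d': DEAD (v not in live set ['d'])
Stmt 4 'u = 8 * 0': DEAD (u not in live set ['d'])
Stmt 5 't = 2 - 2': DEAD (t not in live set ['d'])
Stmt 6 'return d': KEEP (return); live-in = ['d']
Removed statement numbers: [3, 4, 5]
Surviving IR:
  a = 4
  d = a
  return d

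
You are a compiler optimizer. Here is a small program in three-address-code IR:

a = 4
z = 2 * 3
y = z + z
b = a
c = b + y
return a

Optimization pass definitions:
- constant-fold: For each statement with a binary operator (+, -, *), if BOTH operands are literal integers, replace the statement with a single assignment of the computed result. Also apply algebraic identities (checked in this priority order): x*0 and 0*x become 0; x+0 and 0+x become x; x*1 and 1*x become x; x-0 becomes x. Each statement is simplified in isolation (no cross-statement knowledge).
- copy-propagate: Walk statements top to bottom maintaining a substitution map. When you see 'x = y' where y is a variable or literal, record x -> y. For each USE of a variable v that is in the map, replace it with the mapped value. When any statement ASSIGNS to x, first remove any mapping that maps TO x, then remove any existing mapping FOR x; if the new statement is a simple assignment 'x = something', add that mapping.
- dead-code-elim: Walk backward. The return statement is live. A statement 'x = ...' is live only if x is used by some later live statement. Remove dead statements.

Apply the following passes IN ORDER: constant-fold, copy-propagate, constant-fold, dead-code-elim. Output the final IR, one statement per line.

Initial IR:
  a = 4
  z = 2 * 3
  y = z + z
  b = a
  c = b + y
  return a
After constant-fold (6 stmts):
  a = 4
  z = 6
  y = z + z
  b = a
  c = b + y
  return a
After copy-propagate (6 stmts):
  a = 4
  z = 6
  y = 6 + 6
  b = 4
  c = 4 + y
  return 4
After constant-fold (6 stmts):
  a = 4
  z = 6
  y = 12
  b = 4
  c = 4 + y
  return 4
After dead-code-elim (1 stmts):
  return 4

Answer: return 4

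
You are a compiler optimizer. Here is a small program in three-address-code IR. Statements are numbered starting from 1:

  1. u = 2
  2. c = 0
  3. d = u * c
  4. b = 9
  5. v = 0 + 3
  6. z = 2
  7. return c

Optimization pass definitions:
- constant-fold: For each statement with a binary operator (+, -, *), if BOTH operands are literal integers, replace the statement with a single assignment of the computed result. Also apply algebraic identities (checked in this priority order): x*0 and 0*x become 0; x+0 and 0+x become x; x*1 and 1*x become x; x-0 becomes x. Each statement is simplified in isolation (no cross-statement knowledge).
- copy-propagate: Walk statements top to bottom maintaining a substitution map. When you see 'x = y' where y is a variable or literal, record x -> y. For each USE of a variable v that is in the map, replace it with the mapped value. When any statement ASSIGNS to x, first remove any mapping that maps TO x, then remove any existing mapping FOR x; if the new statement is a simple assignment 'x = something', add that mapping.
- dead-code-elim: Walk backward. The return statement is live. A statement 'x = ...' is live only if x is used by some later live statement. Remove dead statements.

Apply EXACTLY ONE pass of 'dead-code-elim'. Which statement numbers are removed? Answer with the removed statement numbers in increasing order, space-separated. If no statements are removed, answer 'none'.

Backward liveness scan:
Stmt 1 'u = 2': DEAD (u not in live set [])
Stmt 2 'c = 0': KEEP (c is live); live-in = []
Stmt 3 'd = u * c': DEAD (d not in live set ['c'])
Stmt 4 'b = 9': DEAD (b not in live set ['c'])
Stmt 5 'v = 0 + 3': DEAD (v not in live set ['c'])
Stmt 6 'z = 2': DEAD (z not in live set ['c'])
Stmt 7 'return c': KEEP (return); live-in = ['c']
Removed statement numbers: [1, 3, 4, 5, 6]
Surviving IR:
  c = 0
  return c

Answer: 1 3 4 5 6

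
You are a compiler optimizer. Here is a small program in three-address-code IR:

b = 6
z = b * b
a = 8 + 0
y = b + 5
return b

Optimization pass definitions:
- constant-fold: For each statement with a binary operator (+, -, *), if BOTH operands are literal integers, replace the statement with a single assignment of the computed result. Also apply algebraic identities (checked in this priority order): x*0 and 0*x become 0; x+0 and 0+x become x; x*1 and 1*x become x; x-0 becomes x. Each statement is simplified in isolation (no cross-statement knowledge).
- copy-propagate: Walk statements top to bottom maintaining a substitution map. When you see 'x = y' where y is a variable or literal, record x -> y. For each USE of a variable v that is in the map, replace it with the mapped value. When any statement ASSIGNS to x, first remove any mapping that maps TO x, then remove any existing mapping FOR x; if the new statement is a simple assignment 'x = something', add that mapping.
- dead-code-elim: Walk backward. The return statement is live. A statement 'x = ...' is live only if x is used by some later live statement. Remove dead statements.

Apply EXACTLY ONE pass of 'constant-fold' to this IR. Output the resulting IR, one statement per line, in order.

Applying constant-fold statement-by-statement:
  [1] b = 6  (unchanged)
  [2] z = b * b  (unchanged)
  [3] a = 8 + 0  -> a = 8
  [4] y = b + 5  (unchanged)
  [5] return b  (unchanged)
Result (5 stmts):
  b = 6
  z = b * b
  a = 8
  y = b + 5
  return b

Answer: b = 6
z = b * b
a = 8
y = b + 5
return b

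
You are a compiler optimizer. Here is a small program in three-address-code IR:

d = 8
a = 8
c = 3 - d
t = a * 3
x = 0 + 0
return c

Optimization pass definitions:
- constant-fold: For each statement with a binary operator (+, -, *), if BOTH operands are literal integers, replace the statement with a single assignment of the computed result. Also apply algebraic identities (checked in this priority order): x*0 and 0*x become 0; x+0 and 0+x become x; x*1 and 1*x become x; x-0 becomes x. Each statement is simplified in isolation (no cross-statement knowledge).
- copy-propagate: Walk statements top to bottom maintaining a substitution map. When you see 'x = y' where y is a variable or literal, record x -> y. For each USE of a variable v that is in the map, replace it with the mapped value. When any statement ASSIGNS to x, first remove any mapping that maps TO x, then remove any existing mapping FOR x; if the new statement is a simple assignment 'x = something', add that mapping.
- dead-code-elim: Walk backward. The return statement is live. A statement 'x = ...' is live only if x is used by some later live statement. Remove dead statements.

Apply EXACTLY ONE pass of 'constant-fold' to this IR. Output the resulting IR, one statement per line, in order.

Answer: d = 8
a = 8
c = 3 - d
t = a * 3
x = 0
return c

Derivation:
Applying constant-fold statement-by-statement:
  [1] d = 8  (unchanged)
  [2] a = 8  (unchanged)
  [3] c = 3 - d  (unchanged)
  [4] t = a * 3  (unchanged)
  [5] x = 0 + 0  -> x = 0
  [6] return c  (unchanged)
Result (6 stmts):
  d = 8
  a = 8
  c = 3 - d
  t = a * 3
  x = 0
  return c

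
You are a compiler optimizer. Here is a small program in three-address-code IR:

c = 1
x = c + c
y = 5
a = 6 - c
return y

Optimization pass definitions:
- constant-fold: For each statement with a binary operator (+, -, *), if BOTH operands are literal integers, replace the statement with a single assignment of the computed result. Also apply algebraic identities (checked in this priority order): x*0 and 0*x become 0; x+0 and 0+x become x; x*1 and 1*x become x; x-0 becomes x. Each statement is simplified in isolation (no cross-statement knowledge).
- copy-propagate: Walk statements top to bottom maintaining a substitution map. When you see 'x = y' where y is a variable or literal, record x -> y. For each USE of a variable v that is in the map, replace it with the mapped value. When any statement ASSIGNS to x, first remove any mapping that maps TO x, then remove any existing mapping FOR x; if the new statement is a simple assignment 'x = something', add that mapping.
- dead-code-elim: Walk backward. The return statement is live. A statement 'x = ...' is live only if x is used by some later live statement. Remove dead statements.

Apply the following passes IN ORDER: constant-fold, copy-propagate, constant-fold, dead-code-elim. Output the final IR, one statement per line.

Initial IR:
  c = 1
  x = c + c
  y = 5
  a = 6 - c
  return y
After constant-fold (5 stmts):
  c = 1
  x = c + c
  y = 5
  a = 6 - c
  return y
After copy-propagate (5 stmts):
  c = 1
  x = 1 + 1
  y = 5
  a = 6 - 1
  return 5
After constant-fold (5 stmts):
  c = 1
  x = 2
  y = 5
  a = 5
  return 5
After dead-code-elim (1 stmts):
  return 5

Answer: return 5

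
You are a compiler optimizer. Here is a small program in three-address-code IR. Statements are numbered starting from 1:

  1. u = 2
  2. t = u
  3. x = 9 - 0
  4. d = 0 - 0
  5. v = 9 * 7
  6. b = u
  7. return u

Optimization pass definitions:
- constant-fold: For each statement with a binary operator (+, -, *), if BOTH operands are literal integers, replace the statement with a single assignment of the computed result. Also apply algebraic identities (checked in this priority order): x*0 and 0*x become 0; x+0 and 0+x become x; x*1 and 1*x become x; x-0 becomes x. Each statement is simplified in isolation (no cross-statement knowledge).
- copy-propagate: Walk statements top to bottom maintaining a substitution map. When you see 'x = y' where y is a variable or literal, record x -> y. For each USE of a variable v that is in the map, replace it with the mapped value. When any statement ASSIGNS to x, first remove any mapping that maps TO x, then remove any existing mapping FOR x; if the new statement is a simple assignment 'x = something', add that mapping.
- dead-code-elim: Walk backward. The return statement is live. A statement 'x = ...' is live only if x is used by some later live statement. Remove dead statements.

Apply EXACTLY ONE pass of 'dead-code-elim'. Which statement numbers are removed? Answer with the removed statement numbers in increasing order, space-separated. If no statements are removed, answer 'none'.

Answer: 2 3 4 5 6

Derivation:
Backward liveness scan:
Stmt 1 'u = 2': KEEP (u is live); live-in = []
Stmt 2 't = u': DEAD (t not in live set ['u'])
Stmt 3 'x = 9 - 0': DEAD (x not in live set ['u'])
Stmt 4 'd = 0 - 0': DEAD (d not in live set ['u'])
Stmt 5 'v = 9 * 7': DEAD (v not in live set ['u'])
Stmt 6 'b = u': DEAD (b not in live set ['u'])
Stmt 7 'return u': KEEP (return); live-in = ['u']
Removed statement numbers: [2, 3, 4, 5, 6]
Surviving IR:
  u = 2
  return u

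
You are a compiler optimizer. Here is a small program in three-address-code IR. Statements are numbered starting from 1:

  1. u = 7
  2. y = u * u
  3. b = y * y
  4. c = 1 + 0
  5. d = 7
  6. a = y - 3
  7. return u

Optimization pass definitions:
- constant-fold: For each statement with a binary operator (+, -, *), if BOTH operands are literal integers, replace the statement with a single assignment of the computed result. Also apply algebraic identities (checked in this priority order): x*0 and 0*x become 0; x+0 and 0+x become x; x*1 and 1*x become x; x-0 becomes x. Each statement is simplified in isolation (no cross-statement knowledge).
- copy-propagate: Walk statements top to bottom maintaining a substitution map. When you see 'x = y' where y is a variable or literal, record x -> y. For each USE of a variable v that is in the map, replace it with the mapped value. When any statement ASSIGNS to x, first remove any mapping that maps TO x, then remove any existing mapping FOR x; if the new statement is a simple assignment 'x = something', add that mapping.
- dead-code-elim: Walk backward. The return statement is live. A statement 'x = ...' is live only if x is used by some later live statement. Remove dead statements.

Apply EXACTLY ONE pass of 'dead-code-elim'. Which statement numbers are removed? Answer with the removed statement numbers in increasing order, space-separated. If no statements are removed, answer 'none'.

Answer: 2 3 4 5 6

Derivation:
Backward liveness scan:
Stmt 1 'u = 7': KEEP (u is live); live-in = []
Stmt 2 'y = u * u': DEAD (y not in live set ['u'])
Stmt 3 'b = y * y': DEAD (b not in live set ['u'])
Stmt 4 'c = 1 + 0': DEAD (c not in live set ['u'])
Stmt 5 'd = 7': DEAD (d not in live set ['u'])
Stmt 6 'a = y - 3': DEAD (a not in live set ['u'])
Stmt 7 'return u': KEEP (return); live-in = ['u']
Removed statement numbers: [2, 3, 4, 5, 6]
Surviving IR:
  u = 7
  return u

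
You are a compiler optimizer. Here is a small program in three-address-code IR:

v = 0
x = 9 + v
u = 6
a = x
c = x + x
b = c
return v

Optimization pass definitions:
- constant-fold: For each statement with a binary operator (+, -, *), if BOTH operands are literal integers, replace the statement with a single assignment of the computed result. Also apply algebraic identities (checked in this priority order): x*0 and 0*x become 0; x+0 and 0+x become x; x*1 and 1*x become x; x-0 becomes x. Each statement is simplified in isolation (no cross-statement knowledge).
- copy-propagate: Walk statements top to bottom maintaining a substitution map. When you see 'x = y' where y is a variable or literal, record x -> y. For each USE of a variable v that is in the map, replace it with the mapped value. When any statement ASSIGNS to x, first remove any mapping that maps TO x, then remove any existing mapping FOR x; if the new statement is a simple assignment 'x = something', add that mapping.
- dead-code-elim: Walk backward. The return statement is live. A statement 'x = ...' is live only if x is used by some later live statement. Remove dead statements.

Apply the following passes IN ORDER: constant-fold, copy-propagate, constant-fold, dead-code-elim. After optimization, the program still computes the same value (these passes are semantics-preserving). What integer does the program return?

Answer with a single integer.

Initial IR:
  v = 0
  x = 9 + v
  u = 6
  a = x
  c = x + x
  b = c
  return v
After constant-fold (7 stmts):
  v = 0
  x = 9 + v
  u = 6
  a = x
  c = x + x
  b = c
  return v
After copy-propagate (7 stmts):
  v = 0
  x = 9 + 0
  u = 6
  a = x
  c = x + x
  b = c
  return 0
After constant-fold (7 stmts):
  v = 0
  x = 9
  u = 6
  a = x
  c = x + x
  b = c
  return 0
After dead-code-elim (1 stmts):
  return 0
Evaluate:
  v = 0  =>  v = 0
  x = 9 + v  =>  x = 9
  u = 6  =>  u = 6
  a = x  =>  a = 9
  c = x + x  =>  c = 18
  b = c  =>  b = 18
  return v = 0

Answer: 0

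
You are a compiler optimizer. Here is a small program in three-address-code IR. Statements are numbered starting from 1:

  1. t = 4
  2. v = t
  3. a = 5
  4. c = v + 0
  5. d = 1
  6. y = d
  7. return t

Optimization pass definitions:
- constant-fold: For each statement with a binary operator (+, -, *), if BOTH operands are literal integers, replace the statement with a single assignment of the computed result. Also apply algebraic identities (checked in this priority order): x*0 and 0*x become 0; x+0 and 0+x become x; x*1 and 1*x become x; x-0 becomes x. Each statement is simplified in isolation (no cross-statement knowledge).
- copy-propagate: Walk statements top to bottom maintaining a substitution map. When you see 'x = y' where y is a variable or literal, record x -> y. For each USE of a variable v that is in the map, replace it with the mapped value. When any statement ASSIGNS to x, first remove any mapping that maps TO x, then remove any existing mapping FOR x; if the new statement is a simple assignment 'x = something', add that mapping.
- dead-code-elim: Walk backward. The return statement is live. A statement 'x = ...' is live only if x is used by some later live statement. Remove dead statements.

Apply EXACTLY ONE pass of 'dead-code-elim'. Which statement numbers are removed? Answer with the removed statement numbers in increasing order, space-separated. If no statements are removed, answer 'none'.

Backward liveness scan:
Stmt 1 't = 4': KEEP (t is live); live-in = []
Stmt 2 'v = t': DEAD (v not in live set ['t'])
Stmt 3 'a = 5': DEAD (a not in live set ['t'])
Stmt 4 'c = v + 0': DEAD (c not in live set ['t'])
Stmt 5 'd = 1': DEAD (d not in live set ['t'])
Stmt 6 'y = d': DEAD (y not in live set ['t'])
Stmt 7 'return t': KEEP (return); live-in = ['t']
Removed statement numbers: [2, 3, 4, 5, 6]
Surviving IR:
  t = 4
  return t

Answer: 2 3 4 5 6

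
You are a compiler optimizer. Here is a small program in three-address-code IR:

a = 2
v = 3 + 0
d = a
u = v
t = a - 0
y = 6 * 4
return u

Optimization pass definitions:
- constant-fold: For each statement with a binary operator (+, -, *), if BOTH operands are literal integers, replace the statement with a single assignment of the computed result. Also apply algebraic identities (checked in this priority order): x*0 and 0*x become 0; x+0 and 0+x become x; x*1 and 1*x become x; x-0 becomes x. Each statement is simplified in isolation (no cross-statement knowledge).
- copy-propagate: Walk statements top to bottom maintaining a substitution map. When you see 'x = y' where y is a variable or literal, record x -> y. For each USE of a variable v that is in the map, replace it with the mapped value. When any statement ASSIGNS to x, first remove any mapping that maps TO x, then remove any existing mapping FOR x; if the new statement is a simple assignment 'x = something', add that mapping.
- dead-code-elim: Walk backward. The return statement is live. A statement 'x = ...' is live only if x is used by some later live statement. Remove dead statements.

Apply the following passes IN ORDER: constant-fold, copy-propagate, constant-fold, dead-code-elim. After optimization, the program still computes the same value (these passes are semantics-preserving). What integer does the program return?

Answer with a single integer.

Answer: 3

Derivation:
Initial IR:
  a = 2
  v = 3 + 0
  d = a
  u = v
  t = a - 0
  y = 6 * 4
  return u
After constant-fold (7 stmts):
  a = 2
  v = 3
  d = a
  u = v
  t = a
  y = 24
  return u
After copy-propagate (7 stmts):
  a = 2
  v = 3
  d = 2
  u = 3
  t = 2
  y = 24
  return 3
After constant-fold (7 stmts):
  a = 2
  v = 3
  d = 2
  u = 3
  t = 2
  y = 24
  return 3
After dead-code-elim (1 stmts):
  return 3
Evaluate:
  a = 2  =>  a = 2
  v = 3 + 0  =>  v = 3
  d = a  =>  d = 2
  u = v  =>  u = 3
  t = a - 0  =>  t = 2
  y = 6 * 4  =>  y = 24
  return u = 3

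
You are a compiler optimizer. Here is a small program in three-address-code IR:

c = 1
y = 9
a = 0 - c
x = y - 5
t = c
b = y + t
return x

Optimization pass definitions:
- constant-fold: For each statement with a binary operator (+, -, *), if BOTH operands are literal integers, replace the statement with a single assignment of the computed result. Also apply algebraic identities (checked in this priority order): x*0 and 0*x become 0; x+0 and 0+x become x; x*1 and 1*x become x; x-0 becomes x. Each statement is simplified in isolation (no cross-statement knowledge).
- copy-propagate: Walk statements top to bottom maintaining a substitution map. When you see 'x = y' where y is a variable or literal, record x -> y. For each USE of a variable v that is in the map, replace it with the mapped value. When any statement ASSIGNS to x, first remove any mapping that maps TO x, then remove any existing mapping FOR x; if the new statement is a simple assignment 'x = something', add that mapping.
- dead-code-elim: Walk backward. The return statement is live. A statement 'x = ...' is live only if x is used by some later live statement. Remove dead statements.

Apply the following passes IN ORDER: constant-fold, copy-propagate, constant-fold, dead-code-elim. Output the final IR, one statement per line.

Answer: x = 4
return x

Derivation:
Initial IR:
  c = 1
  y = 9
  a = 0 - c
  x = y - 5
  t = c
  b = y + t
  return x
After constant-fold (7 stmts):
  c = 1
  y = 9
  a = 0 - c
  x = y - 5
  t = c
  b = y + t
  return x
After copy-propagate (7 stmts):
  c = 1
  y = 9
  a = 0 - 1
  x = 9 - 5
  t = 1
  b = 9 + 1
  return x
After constant-fold (7 stmts):
  c = 1
  y = 9
  a = -1
  x = 4
  t = 1
  b = 10
  return x
After dead-code-elim (2 stmts):
  x = 4
  return x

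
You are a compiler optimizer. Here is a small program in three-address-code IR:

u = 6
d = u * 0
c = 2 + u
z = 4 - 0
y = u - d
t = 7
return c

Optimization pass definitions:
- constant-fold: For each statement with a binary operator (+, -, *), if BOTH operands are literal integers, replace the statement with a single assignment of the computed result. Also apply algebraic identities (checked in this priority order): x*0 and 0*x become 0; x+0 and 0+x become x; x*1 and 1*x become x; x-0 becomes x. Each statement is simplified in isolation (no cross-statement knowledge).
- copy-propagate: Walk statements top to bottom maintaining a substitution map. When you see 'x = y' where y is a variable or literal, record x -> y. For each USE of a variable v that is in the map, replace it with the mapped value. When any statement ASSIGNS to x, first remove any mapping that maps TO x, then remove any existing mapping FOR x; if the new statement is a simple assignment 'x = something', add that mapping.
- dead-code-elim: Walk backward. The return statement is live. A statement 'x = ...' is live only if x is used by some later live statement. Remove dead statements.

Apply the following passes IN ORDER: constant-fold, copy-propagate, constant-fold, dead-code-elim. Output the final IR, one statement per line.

Initial IR:
  u = 6
  d = u * 0
  c = 2 + u
  z = 4 - 0
  y = u - d
  t = 7
  return c
After constant-fold (7 stmts):
  u = 6
  d = 0
  c = 2 + u
  z = 4
  y = u - d
  t = 7
  return c
After copy-propagate (7 stmts):
  u = 6
  d = 0
  c = 2 + 6
  z = 4
  y = 6 - 0
  t = 7
  return c
After constant-fold (7 stmts):
  u = 6
  d = 0
  c = 8
  z = 4
  y = 6
  t = 7
  return c
After dead-code-elim (2 stmts):
  c = 8
  return c

Answer: c = 8
return c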